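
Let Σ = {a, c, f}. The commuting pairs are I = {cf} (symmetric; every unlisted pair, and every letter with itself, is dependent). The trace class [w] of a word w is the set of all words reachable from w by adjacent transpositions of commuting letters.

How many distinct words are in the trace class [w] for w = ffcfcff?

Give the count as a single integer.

0(f) covers ∅
1(f) covers 0:f
2(c) covers ∅
3(f) covers 1:f
4(c) covers 2:c
5(f) covers 3:f
6(f) covers 5:f
floor of heap: 0:f, 2:c
completions by unplaced set U, small U first (add the entries for U minus each lowest piece of U):
  |U|=1: {4}:1  {6}:1
  |U|=2: {2,4}:1  {4,6}:2  {5,6}:1
  |U|=3: {2,4,6}:3  {3,5,6}:1  {4,5,6}:3
  |U|=4: {1,3,5,6}:1  {2,4,5,6}:6  {3,4,5,6}:4
  |U|=5: {0,1,3,5,6}:1  {1,3,4,5,6}:5  {2,3,4,5,6}:10
  start at 0(f): 15
  start at 2(c): 6
sum over floor = 21

21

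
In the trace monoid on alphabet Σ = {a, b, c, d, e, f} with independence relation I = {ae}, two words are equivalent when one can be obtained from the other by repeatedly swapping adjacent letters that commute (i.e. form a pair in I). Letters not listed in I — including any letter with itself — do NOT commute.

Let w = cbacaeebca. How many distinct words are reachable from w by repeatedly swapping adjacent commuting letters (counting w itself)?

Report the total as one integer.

drop 0:c onto floor
drop 1:b onto {0:c}
drop 2:a onto {1:b}
drop 3:c onto {2:a}
drop 4:a onto {3:c}
drop 5:e onto {3:c}
drop 6:e onto {5:e}
drop 7:b onto {4:a, 6:e}
drop 8:c onto {7:b}
drop 9:a onto {8:c}
ground layer = {0:c}
drop-orders for the pieces not yet dropped (sum over which currently-grounded one goes next):
  1 to go: {9} 1
  2 to go: {8,9} 1
  3 to go: {7,8,9} 1
  4 to go: {4,7,8,9} 1  {6,7,8,9} 1
  5 to go: {4,6,7,8,9} 2  {5,6,7,8,9} 1
  6 to go: {4,5,6,7,8,9} 3
  7 to go: {3,4,5,6,7,8,9} 3
  8 to go: {2,3,4,5,6,7,8,9} 3
  if 0:c drops first: 3 orders

3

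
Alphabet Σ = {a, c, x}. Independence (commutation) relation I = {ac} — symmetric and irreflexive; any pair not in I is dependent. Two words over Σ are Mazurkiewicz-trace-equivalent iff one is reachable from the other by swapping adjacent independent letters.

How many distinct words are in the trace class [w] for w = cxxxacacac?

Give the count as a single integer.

0(c) covers ∅
1(x) covers 0:c
2(x) covers 1:x
3(x) covers 2:x
4(a) covers 3:x
5(c) covers 3:x
6(a) covers 4:a
7(c) covers 5:c
8(a) covers 6:a
9(c) covers 7:c
floor of heap: 0:c
completions by unplaced set U, small U first (add the entries for U minus each lowest piece of U):
  |U|=1: {8}:1  {9}:1
  |U|=2: {6,8}:1  {7,9}:1  {8,9}:2
  |U|=3: {4,6,8}:1  {5,7,9}:1  {6,8,9}:3  {7,8,9}:3
  |U|=4: {4,6,8,9}:4  {5,7,8,9}:4  {6,7,8,9}:6
  |U|=5: {4,6,7,8,9}:10  {5,6,7,8,9}:10
  |U|=6: {4,5,6,7,8,9}:20
  |U|=7: {3,4,5,6,7,8,9}:20
  |U|=8: {2,3,4,5,6,7,8,9}:20
  start at 0(c): 20

20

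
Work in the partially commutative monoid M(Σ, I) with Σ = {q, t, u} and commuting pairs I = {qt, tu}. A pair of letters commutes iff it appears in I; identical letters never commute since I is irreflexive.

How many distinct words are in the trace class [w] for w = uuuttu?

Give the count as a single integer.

#0=u has no predecessor
#1=u depends on [0:u]
#2=u depends on [1:u]
#3=t has no predecessor
#4=t depends on [3:t]
#5=u depends on [2:u]
sources: [0:u, 3:t]
N(rest) = Σ N(rest − s) over sources s of rest; N(one piece) = 1:
  size 1 → [4]=1  [5]=1
  size 2 → [2,5]=1  [3,4]=1  [4,5]=2
  size 3 → [1,2,5]=1  [2,4,5]=3  [3,4,5]=3
  size 4 → [0,1,2,5]=1  [1,2,4,5]=4  [2,3,4,5]=6
  first=0(u) contributes 10
  first=3(t) contributes 5
|[w]| = 15

15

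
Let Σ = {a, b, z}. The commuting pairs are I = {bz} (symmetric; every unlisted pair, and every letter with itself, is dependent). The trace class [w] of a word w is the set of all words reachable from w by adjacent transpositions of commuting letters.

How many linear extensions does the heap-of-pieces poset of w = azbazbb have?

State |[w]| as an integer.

6

0(a) covers ∅
1(z) covers 0:a
2(b) covers 0:a
3(a) covers 1:z, 2:b
4(z) covers 3:a
5(b) covers 3:a
6(b) covers 5:b
floor of heap: 0:a
completions by unplaced set U, small U first (add the entries for U minus each lowest piece of U):
  |U|=1: {4}:1  {6}:1
  |U|=2: {4,6}:2  {5,6}:1
  |U|=3: {4,5,6}:3
  |U|=4: {3,4,5,6}:3
  |U|=5: {1,3,4,5,6}:3  {2,3,4,5,6}:3
  start at 0(a): 6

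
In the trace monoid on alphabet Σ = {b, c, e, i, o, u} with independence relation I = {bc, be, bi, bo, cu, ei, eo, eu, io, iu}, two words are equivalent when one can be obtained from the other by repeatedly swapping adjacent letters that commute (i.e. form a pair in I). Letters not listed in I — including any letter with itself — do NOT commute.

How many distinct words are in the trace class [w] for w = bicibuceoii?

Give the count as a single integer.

drop 0:b onto floor
drop 1:i onto floor
drop 2:c onto {1:i}
drop 3:i onto {2:c}
drop 4:b onto {0:b}
drop 5:u onto {4:b}
drop 6:c onto {3:i}
drop 7:e onto {6:c}
drop 8:o onto {5:u, 6:c}
drop 9:i onto {6:c}
drop 10:i onto {9:i}
ground layer = {0:b, 1:i}
drop-orders for the pieces not yet dropped (sum over which currently-grounded one goes next):
  1 to go: {7} 1  {8} 1  {10} 1
  2 to go: {5,8} 1  {7,8} 2  {7,10} 2  {8,10} 2  {9,10} 1
  3 to go: {4,5,8} 1  {5,7,8} 3  {5,8,10} 3  {7,8,10} 6  {7,9,10} 3  {8,9,10} 3
  4 to go: {0,4,5,8} 1  {4,5,7,8} 4  {4,5,8,10} 4  {5,7,8,10} 12  {5,8,9,10} 6  {7,8,9,10} 12
  5 to go: {0,4,5,7,8} 5  {0,4,5,8,10} 5  {4,5,7,8,10} 20  {4,5,8,9,10} 10  {5,7,8,9,10} 30  {6,7,8,9,10} 12
  6 to go: {0,4,5,7,8,10} 30  {0,4,5,8,9,10} 15  {3,6,7,8,9,10} 12  {4,5,7,8,9,10} 60  {5,6,7,8,9,10} 42
  7 to go: {0,4,5,7,8,9,10} 105  {2,3,6,7,8,9,10} 12  {3,5,6,7,8,9,10} 54  {4,5,6,7,8,9,10} 102
  8 to go: {0,4,5,6,7,8,9,10} 207  {1,2,3,6,7,8,9,10} 12  {2,3,5,6,7,8,9,10} 66  {3,4,5,6,7,8,9,10} 156
  9 to go: {0,3,4,5,6,7,8,9,10} 363  {1,2,3,5,6,7,8,9,10} 78  {2,3,4,5,6,7,8,9,10} 222
  if 0:b drops first: 300 orders
  if 1:i drops first: 585 orders
heap linearizations: 885

885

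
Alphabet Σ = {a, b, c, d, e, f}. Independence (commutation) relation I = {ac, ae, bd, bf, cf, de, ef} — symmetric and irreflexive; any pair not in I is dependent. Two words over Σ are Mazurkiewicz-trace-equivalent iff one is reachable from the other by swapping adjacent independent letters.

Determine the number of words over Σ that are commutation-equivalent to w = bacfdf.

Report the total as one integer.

#0=b has no predecessor
#1=a depends on [0:b]
#2=c depends on [0:b]
#3=f depends on [1:a]
#4=d depends on [2:c, 3:f]
#5=f depends on [4:d]
sources: [0:b]
N(rest) = Σ N(rest − s) over sources s of rest; N(one piece) = 1:
  size 1 → [5]=1
  size 2 → [4,5]=1
  size 3 → [2,4,5]=1  [3,4,5]=1
  size 4 → [1,3,4,5]=1  [2,3,4,5]=2
  first=0(b) contributes 3

3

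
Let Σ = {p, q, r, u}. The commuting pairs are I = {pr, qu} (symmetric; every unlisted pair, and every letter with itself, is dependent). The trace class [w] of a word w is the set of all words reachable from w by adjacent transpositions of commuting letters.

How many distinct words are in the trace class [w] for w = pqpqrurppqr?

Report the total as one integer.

0(p) covers ∅
1(q) covers 0:p
2(p) covers 1:q
3(q) covers 2:p
4(r) covers 3:q
5(u) covers 4:r
6(r) covers 5:u
7(p) covers 5:u
8(p) covers 7:p
9(q) covers 6:r, 8:p
10(r) covers 9:q
floor of heap: 0:p
completions by unplaced set U, small U first (add the entries for U minus each lowest piece of U):
  |U|=1: {10}:1
  |U|=2: {9,10}:1
  |U|=3: {6,9,10}:1  {8,9,10}:1
  |U|=4: {6,8,9,10}:2  {7,8,9,10}:1
  |U|=5: {6,7,8,9,10}:3
  |U|=6: {5,6,7,8,9,10}:3
  |U|=7: {4,5,6,7,8,9,10}:3
  |U|=8: {3,4,5,6,7,8,9,10}:3
  |U|=9: {2,3,4,5,6,7,8,9,10}:3
  start at 0(p): 3

3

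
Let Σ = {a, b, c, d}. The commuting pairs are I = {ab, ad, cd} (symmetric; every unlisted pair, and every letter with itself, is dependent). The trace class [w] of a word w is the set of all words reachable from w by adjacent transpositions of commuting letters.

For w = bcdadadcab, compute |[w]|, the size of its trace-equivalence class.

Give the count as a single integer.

91

0(b) covers ∅
1(c) covers 0:b
2(d) covers 0:b
3(a) covers 1:c
4(d) covers 2:d
5(a) covers 3:a
6(d) covers 4:d
7(c) covers 5:a
8(a) covers 7:c
9(b) covers 6:d, 7:c
floor of heap: 0:b
completions by unplaced set U, small U first (add the entries for U minus each lowest piece of U):
  |U|=1: {8}:1  {9}:1
  |U|=2: {6,9}:1  {8,9}:2
  |U|=3: {4,6,9}:1  {6,8,9}:3  {7,8,9}:2
  |U|=4: {2,4,6,9}:1  {4,6,8,9}:4  {5,7,8,9}:2  {6,7,8,9}:5
  |U|=5: {2,4,6,8,9}:5  {3,5,7,8,9}:2  {4,6,7,8,9}:9  {5,6,7,8,9}:7
  |U|=6: {1,3,5,7,8,9}:2  {2,4,6,7,8,9}:14  {3,5,6,7,8,9}:9  {4,5,6,7,8,9}:16
  |U|=7: {1,3,5,6,7,8,9}:11  {2,4,5,6,7,8,9}:30  {3,4,5,6,7,8,9}:25
  |U|=8: {1,3,4,5,6,7,8,9}:36  {2,3,4,5,6,7,8,9}:55
  start at 0(b): 91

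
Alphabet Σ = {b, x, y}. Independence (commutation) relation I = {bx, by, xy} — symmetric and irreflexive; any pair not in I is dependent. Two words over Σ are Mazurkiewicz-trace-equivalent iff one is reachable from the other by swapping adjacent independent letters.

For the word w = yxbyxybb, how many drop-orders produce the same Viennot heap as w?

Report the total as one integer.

560

#0=y has no predecessor
#1=x has no predecessor
#2=b has no predecessor
#3=y depends on [0:y]
#4=x depends on [1:x]
#5=y depends on [3:y]
#6=b depends on [2:b]
#7=b depends on [6:b]
sources: [0:y, 1:x, 2:b]
N(rest) = Σ N(rest − s) over sources s of rest; N(one piece) = 1:
  size 1 → [4]=1  [5]=1  [7]=1
  size 2 → [1,4]=1  [3,5]=1  [4,5]=2  [4,7]=2  [5,7]=2  [6,7]=1
  size 3 → [0,3,5]=1  [1,4,5]=3  [1,4,7]=3  [2,6,7]=1  [3,4,5]=3  [3,5,7]=3  [4,5,7]=6  [4,6,7]=3  [5,6,7]=3
  size 4 → [0,3,4,5]=4  [0,3,5,7]=4  [1,3,4,5]=6  [1,4,5,7]=12  [1,4,6,7]=6  [2,4,6,7]=4  [2,5,6,7]=4  [3,4,5,7]=12  [3,5,6,7]=6  [4,5,6,7]=12
  size 5 → [0,1,3,4,5]=10  [0,3,4,5,7]=20  [0,3,5,6,7]=10  [1,2,4,6,7]=10  [1,3,4,5,7]=30  [1,4,5,6,7]=30  [2,3,5,6,7]=10  [2,4,5,6,7]=20  [3,4,5,6,7]=30
  size 6 → [0,1,3,4,5,7]=60  [0,2,3,5,6,7]=20  [0,3,4,5,6,7]=60  [1,2,4,5,6,7]=60  [1,3,4,5,6,7]=90  [2,3,4,5,6,7]=60
  first=0(y) contributes 210
  first=1(x) contributes 140
  first=2(b) contributes 210
|[w]| = 560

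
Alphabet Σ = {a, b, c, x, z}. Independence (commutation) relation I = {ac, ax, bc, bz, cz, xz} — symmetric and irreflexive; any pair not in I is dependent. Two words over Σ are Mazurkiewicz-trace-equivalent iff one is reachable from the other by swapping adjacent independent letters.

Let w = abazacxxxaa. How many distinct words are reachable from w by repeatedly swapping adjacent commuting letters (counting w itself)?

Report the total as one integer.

piece 0:a — minimal
piece 1:b rests on {0:a}
piece 2:a rests on {1:b}
piece 3:z rests on {2:a}
piece 4:a rests on {3:z}
piece 5:c — minimal
piece 6:x rests on {1:b, 5:c}
piece 7:x rests on {6:x}
piece 8:x rests on {7:x}
piece 9:a rests on {4:a}
piece 10:a rests on {9:a}
minimal pieces: {0:a, 5:c}
ways to finish when only these pieces remain (= sum over removing one remaining piece with nothing left below it):
  1 left: {8}→1  {10}→1
  2 left: {7,8}→1  {8,10}→2  {9,10}→1
  3 left: {4,9,10}→1  {6,7,8}→1  {7,8,10}→3  {8,9,10}→3
  4 left: {3,4,9,10}→1  {4,8,9,10}→4  {5,6,7,8}→1  {6,7,8,10}→4  {7,8,9,10}→6
  5 left: {2,3,4,9,10}→1  {3,4,8,9,10}→5  {4,7,8,9,10}→10  {5,6,7,8,10}→5  {6,7,8,9,10}→10
  6 left: {2,3,4,8,9,10}→6  {3,4,7,8,9,10}→15  {4,6,7,8,9,10}→20  {5,6,7,8,9,10}→15
  7 left: {2,3,4,7,8,9,10}→21  {3,4,6,7,8,9,10}→35  {4,5,6,7,8,9,10}→35
  8 left: {2,3,4,6,7,8,9,10}→56  {3,4,5,6,7,8,9,10}→70
  9 left: {1,2,3,4,6,7,8,9,10}→56  {2,3,4,5,6,7,8,9,10}→126
  placing 0:a first → 182 extensions
  placing 5:c first → 56 extensions
total linear extensions = 238

238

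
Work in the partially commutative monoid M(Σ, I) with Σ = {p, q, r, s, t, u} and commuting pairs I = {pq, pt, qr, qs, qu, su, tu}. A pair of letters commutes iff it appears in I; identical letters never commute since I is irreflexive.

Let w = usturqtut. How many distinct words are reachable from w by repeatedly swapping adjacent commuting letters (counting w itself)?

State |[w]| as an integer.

54

0(u) covers ∅
1(s) covers ∅
2(t) covers 1:s
3(u) covers 0:u
4(r) covers 2:t, 3:u
5(q) covers 2:t
6(t) covers 4:r, 5:q
7(u) covers 4:r
8(t) covers 6:t
floor of heap: 0:u, 1:s
completions by unplaced set U, small U first (add the entries for U minus each lowest piece of U):
  |U|=1: {7}:1  {8}:1
  |U|=2: {6,8}:1  {7,8}:2
  |U|=3: {5,6,8}:1  {6,7,8}:3
  |U|=4: {4,6,7,8}:3  {5,6,7,8}:4
  |U|=5: {3,4,6,7,8}:3  {4,5,6,7,8}:7
  |U|=6: {0,3,4,6,7,8}:3  {2,4,5,6,7,8}:7  {3,4,5,6,7,8}:10
  |U|=7: {0,3,4,5,6,7,8}:13  {1,2,4,5,6,7,8}:7  {2,3,4,5,6,7,8}:17
  start at 0(u): 24
  start at 1(s): 30
sum over floor = 54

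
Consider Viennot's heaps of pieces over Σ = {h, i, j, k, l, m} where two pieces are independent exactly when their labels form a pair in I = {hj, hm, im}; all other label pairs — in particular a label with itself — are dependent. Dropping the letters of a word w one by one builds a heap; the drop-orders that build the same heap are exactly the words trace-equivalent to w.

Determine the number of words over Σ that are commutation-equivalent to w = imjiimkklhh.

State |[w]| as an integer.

drop 0:i onto floor
drop 1:m onto floor
drop 2:j onto {0:i, 1:m}
drop 3:i onto {2:j}
drop 4:i onto {3:i}
drop 5:m onto {2:j}
drop 6:k onto {4:i, 5:m}
drop 7:k onto {6:k}
drop 8:l onto {7:k}
drop 9:h onto {8:l}
drop 10:h onto {9:h}
ground layer = {0:i, 1:m}
drop-orders for the pieces not yet dropped (sum over which currently-grounded one goes next):
  1 to go: {10} 1
  2 to go: {9,10} 1
  3 to go: {8,9,10} 1
  4 to go: {7,8,9,10} 1
  5 to go: {6,7,8,9,10} 1
  6 to go: {4,6,7,8,9,10} 1  {5,6,7,8,9,10} 1
  7 to go: {3,4,6,7,8,9,10} 1  {4,5,6,7,8,9,10} 2
  8 to go: {3,4,5,6,7,8,9,10} 3
  9 to go: {2,3,4,5,6,7,8,9,10} 3
  if 0:i drops first: 3 orders
  if 1:m drops first: 3 orders
heap linearizations: 6

6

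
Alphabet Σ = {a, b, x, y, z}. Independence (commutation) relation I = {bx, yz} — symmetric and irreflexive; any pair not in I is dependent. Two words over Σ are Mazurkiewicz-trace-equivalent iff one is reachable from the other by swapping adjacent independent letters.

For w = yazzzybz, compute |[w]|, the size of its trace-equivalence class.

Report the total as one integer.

4

#0=y has no predecessor
#1=a depends on [0:y]
#2=z depends on [1:a]
#3=z depends on [2:z]
#4=z depends on [3:z]
#5=y depends on [1:a]
#6=b depends on [4:z, 5:y]
#7=z depends on [6:b]
sources: [0:y]
N(rest) = Σ N(rest − s) over sources s of rest; N(one piece) = 1:
  size 1 → [7]=1
  size 2 → [6,7]=1
  size 3 → [4,6,7]=1  [5,6,7]=1
  size 4 → [3,4,6,7]=1  [4,5,6,7]=2
  size 5 → [2,3,4,6,7]=1  [3,4,5,6,7]=3
  size 6 → [2,3,4,5,6,7]=4
  first=0(y) contributes 4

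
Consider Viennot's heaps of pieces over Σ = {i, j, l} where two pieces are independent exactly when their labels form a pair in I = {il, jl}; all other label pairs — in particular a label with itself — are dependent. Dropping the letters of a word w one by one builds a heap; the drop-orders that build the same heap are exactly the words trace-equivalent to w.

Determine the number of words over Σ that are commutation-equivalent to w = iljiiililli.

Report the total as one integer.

0(i) covers ∅
1(l) covers ∅
2(j) covers 0:i
3(i) covers 2:j
4(i) covers 3:i
5(i) covers 4:i
6(l) covers 1:l
7(i) covers 5:i
8(l) covers 6:l
9(l) covers 8:l
10(i) covers 7:i
floor of heap: 0:i, 1:l
completions by unplaced set U, small U first (add the entries for U minus each lowest piece of U):
  |U|=1: {9}:1  {10}:1
  |U|=2: {7,10}:1  {8,9}:1  {9,10}:2
  |U|=3: {5,7,10}:1  {6,8,9}:1  {7,9,10}:3  {8,9,10}:3
  |U|=4: {1,6,8,9}:1  {4,5,7,10}:1  {5,7,9,10}:4  {6,8,9,10}:4  {7,8,9,10}:6
  |U|=5: {1,6,8,9,10}:5  {3,4,5,7,10}:1  {4,5,7,9,10}:5  {5,7,8,9,10}:10  {6,7,8,9,10}:10
  |U|=6: {1,6,7,8,9,10}:15  {2,3,4,5,7,10}:1  {3,4,5,7,9,10}:6  {4,5,7,8,9,10}:15  {5,6,7,8,9,10}:20
  |U|=7: {0,2,3,4,5,7,10}:1  {1,5,6,7,8,9,10}:35  {2,3,4,5,7,9,10}:7  {3,4,5,7,8,9,10}:21  {4,5,6,7,8,9,10}:35
  |U|=8: {0,2,3,4,5,7,9,10}:8  {1,4,5,6,7,8,9,10}:70  {2,3,4,5,7,8,9,10}:28  {3,4,5,6,7,8,9,10}:56
  |U|=9: {0,2,3,4,5,7,8,9,10}:36  {1,3,4,5,6,7,8,9,10}:126  {2,3,4,5,6,7,8,9,10}:84
  start at 0(i): 210
  start at 1(l): 120
sum over floor = 330

330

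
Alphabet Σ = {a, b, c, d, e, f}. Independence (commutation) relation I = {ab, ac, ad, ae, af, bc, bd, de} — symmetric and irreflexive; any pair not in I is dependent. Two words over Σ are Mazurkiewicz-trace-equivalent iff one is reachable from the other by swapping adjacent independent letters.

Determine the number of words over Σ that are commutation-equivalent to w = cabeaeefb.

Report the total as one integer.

drop 0:c onto floor
drop 1:a onto floor
drop 2:b onto floor
drop 3:e onto {0:c, 2:b}
drop 4:a onto {1:a}
drop 5:e onto {3:e}
drop 6:e onto {5:e}
drop 7:f onto {6:e}
drop 8:b onto {7:f}
ground layer = {0:c, 1:a, 2:b}
drop-orders for the pieces not yet dropped (sum over which currently-grounded one goes next):
  1 to go: {4} 1  {8} 1
  2 to go: {1,4} 1  {4,8} 2  {7,8} 1
  3 to go: {1,4,8} 3  {4,7,8} 3  {6,7,8} 1
  4 to go: {1,4,7,8} 6  {4,6,7,8} 4  {5,6,7,8} 1
  5 to go: {1,4,6,7,8} 10  {3,5,6,7,8} 1  {4,5,6,7,8} 5
  6 to go: {0,3,5,6,7,8} 1  {1,4,5,6,7,8} 15  {2,3,5,6,7,8} 1  {3,4,5,6,7,8} 6
  7 to go: {0,2,3,5,6,7,8} 2  {0,3,4,5,6,7,8} 7  {1,3,4,5,6,7,8} 21  {2,3,4,5,6,7,8} 7
  if 0:c drops first: 28 orders
  if 1:a drops first: 16 orders
  if 2:b drops first: 28 orders
heap linearizations: 72

72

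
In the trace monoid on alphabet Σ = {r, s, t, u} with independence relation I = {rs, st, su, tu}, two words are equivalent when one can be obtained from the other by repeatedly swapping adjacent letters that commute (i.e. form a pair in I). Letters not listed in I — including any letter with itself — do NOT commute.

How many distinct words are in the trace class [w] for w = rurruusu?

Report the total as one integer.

drop 0:r onto floor
drop 1:u onto {0:r}
drop 2:r onto {1:u}
drop 3:r onto {2:r}
drop 4:u onto {3:r}
drop 5:u onto {4:u}
drop 6:s onto floor
drop 7:u onto {5:u}
ground layer = {0:r, 6:s}
drop-orders for the pieces not yet dropped (sum over which currently-grounded one goes next):
  1 to go: {6} 1  {7} 1
  2 to go: {5,7} 1  {6,7} 2
  3 to go: {4,5,7} 1  {5,6,7} 3
  4 to go: {3,4,5,7} 1  {4,5,6,7} 4
  5 to go: {2,3,4,5,7} 1  {3,4,5,6,7} 5
  6 to go: {1,2,3,4,5,7} 1  {2,3,4,5,6,7} 6
  if 0:r drops first: 7 orders
  if 6:s drops first: 1 orders
heap linearizations: 8

8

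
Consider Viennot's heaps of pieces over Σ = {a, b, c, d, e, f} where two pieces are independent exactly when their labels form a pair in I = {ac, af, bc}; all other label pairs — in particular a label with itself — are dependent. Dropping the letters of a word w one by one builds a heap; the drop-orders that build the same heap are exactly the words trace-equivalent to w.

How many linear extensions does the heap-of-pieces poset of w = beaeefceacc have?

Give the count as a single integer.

drop 0:b onto floor
drop 1:e onto {0:b}
drop 2:a onto {1:e}
drop 3:e onto {2:a}
drop 4:e onto {3:e}
drop 5:f onto {4:e}
drop 6:c onto {5:f}
drop 7:e onto {6:c}
drop 8:a onto {7:e}
drop 9:c onto {7:e}
drop 10:c onto {9:c}
ground layer = {0:b}
drop-orders for the pieces not yet dropped (sum over which currently-grounded one goes next):
  1 to go: {8} 1  {10} 1
  2 to go: {8,10} 2  {9,10} 1
  3 to go: {8,9,10} 3
  4 to go: {7,8,9,10} 3
  5 to go: {6,7,8,9,10} 3
  6 to go: {5,6,7,8,9,10} 3
  7 to go: {4,5,6,7,8,9,10} 3
  8 to go: {3,4,5,6,7,8,9,10} 3
  9 to go: {2,3,4,5,6,7,8,9,10} 3
  if 0:b drops first: 3 orders

3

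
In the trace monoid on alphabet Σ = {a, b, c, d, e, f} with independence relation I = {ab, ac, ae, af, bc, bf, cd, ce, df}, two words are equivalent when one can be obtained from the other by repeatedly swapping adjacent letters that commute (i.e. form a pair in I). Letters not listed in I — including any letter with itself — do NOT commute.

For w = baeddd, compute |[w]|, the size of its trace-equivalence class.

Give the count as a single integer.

3

drop 0:b onto floor
drop 1:a onto floor
drop 2:e onto {0:b}
drop 3:d onto {1:a, 2:e}
drop 4:d onto {3:d}
drop 5:d onto {4:d}
ground layer = {0:b, 1:a}
drop-orders for the pieces not yet dropped (sum over which currently-grounded one goes next):
  1 to go: {5} 1
  2 to go: {4,5} 1
  3 to go: {3,4,5} 1
  4 to go: {1,3,4,5} 1  {2,3,4,5} 1
  if 0:b drops first: 2 orders
  if 1:a drops first: 1 orders
heap linearizations: 3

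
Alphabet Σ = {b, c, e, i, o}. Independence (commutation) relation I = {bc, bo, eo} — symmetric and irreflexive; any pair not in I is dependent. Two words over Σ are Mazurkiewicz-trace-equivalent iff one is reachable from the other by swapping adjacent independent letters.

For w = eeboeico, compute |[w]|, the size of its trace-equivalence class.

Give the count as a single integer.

5

drop 0:e onto floor
drop 1:e onto {0:e}
drop 2:b onto {1:e}
drop 3:o onto floor
drop 4:e onto {2:b}
drop 5:i onto {3:o, 4:e}
drop 6:c onto {5:i}
drop 7:o onto {6:c}
ground layer = {0:e, 3:o}
drop-orders for the pieces not yet dropped (sum over which currently-grounded one goes next):
  1 to go: {7} 1
  2 to go: {6,7} 1
  3 to go: {5,6,7} 1
  4 to go: {3,5,6,7} 1  {4,5,6,7} 1
  5 to go: {2,4,5,6,7} 1  {3,4,5,6,7} 2
  6 to go: {1,2,4,5,6,7} 1  {2,3,4,5,6,7} 3
  if 0:e drops first: 4 orders
  if 3:o drops first: 1 orders
heap linearizations: 5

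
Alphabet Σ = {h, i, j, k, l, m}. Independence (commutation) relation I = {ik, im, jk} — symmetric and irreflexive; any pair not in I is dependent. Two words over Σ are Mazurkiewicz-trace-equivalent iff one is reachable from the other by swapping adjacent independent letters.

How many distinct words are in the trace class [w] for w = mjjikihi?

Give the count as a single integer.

piece 0:m — minimal
piece 1:j rests on {0:m}
piece 2:j rests on {1:j}
piece 3:i rests on {2:j}
piece 4:k rests on {0:m}
piece 5:i rests on {3:i}
piece 6:h rests on {4:k, 5:i}
piece 7:i rests on {6:h}
minimal pieces: {0:m}
ways to finish when only these pieces remain (= sum over removing one remaining piece with nothing left below it):
  1 left: {7}→1
  2 left: {6,7}→1
  3 left: {4,6,7}→1  {5,6,7}→1
  4 left: {3,5,6,7}→1  {4,5,6,7}→2
  5 left: {2,3,5,6,7}→1  {3,4,5,6,7}→3
  6 left: {1,2,3,5,6,7}→1  {2,3,4,5,6,7}→4
  placing 0:m first → 5 extensions

5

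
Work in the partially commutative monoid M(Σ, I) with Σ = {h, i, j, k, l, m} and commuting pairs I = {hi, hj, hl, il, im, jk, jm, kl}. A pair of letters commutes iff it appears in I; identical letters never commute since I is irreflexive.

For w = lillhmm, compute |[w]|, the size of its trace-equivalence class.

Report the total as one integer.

#0=l has no predecessor
#1=i has no predecessor
#2=l depends on [0:l]
#3=l depends on [2:l]
#4=h has no predecessor
#5=m depends on [3:l, 4:h]
#6=m depends on [5:m]
sources: [0:l, 1:i, 4:h]
N(rest) = Σ N(rest − s) over sources s of rest; N(one piece) = 1:
  size 1 → [1]=1  [6]=1
  size 2 → [1,6]=2  [5,6]=1
  size 3 → [1,5,6]=3  [3,5,6]=1  [4,5,6]=1
  size 4 → [1,3,5,6]=4  [1,4,5,6]=4  [2,3,5,6]=1  [3,4,5,6]=2
  size 5 → [0,2,3,5,6]=1  [1,2,3,5,6]=5  [1,3,4,5,6]=10  [2,3,4,5,6]=3
  first=0(l) contributes 18
  first=1(i) contributes 4
  first=4(h) contributes 6
|[w]| = 28

28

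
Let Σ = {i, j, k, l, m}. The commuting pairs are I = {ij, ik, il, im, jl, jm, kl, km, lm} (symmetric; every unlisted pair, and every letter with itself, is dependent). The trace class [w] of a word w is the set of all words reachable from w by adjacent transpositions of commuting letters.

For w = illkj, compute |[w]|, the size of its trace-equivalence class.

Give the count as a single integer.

30

#0=i has no predecessor
#1=l has no predecessor
#2=l depends on [1:l]
#3=k has no predecessor
#4=j depends on [3:k]
sources: [0:i, 1:l, 3:k]
N(rest) = Σ N(rest − s) over sources s of rest; N(one piece) = 1:
  size 1 → [0]=1  [2]=1  [4]=1
  size 2 → [0,2]=2  [0,4]=2  [1,2]=1  [2,4]=2  [3,4]=1
  size 3 → [0,1,2]=3  [0,2,4]=6  [0,3,4]=3  [1,2,4]=3  [2,3,4]=3
  first=0(i) contributes 6
  first=1(l) contributes 12
  first=3(k) contributes 12
|[w]| = 30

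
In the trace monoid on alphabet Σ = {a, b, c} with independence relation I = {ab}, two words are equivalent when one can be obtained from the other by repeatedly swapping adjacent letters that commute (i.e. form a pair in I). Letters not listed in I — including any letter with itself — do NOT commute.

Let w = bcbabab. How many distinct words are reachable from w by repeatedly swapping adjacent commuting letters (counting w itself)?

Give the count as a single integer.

#0=b has no predecessor
#1=c depends on [0:b]
#2=b depends on [1:c]
#3=a depends on [1:c]
#4=b depends on [2:b]
#5=a depends on [3:a]
#6=b depends on [4:b]
sources: [0:b]
N(rest) = Σ N(rest − s) over sources s of rest; N(one piece) = 1:
  size 1 → [5]=1  [6]=1
  size 2 → [3,5]=1  [4,6]=1  [5,6]=2
  size 3 → [2,4,6]=1  [3,5,6]=3  [4,5,6]=3
  size 4 → [2,4,5,6]=4  [3,4,5,6]=6
  size 5 → [2,3,4,5,6]=10
  first=0(b) contributes 10

10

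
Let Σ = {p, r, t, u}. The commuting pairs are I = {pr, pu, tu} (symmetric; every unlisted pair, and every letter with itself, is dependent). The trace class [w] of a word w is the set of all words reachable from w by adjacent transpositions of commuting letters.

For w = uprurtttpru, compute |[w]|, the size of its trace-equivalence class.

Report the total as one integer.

15

#0=u has no predecessor
#1=p has no predecessor
#2=r depends on [0:u]
#3=u depends on [2:r]
#4=r depends on [3:u]
#5=t depends on [1:p, 4:r]
#6=t depends on [5:t]
#7=t depends on [6:t]
#8=p depends on [7:t]
#9=r depends on [7:t]
#10=u depends on [9:r]
sources: [0:u, 1:p]
N(rest) = Σ N(rest − s) over sources s of rest; N(one piece) = 1:
  size 1 → [8]=1  [10]=1
  size 2 → [8,10]=2  [9,10]=1
  size 3 → [8,9,10]=3
  size 4 → [7,8,9,10]=3
  size 5 → [6,7,8,9,10]=3
  size 6 → [5,6,7,8,9,10]=3
  size 7 → [1,5,6,7,8,9,10]=3  [4,5,6,7,8,9,10]=3
  size 8 → [1,4,5,6,7,8,9,10]=6  [3,4,5,6,7,8,9,10]=3
  size 9 → [1,3,4,5,6,7,8,9,10]=9  [2,3,4,5,6,7,8,9,10]=3
  first=0(u) contributes 12
  first=1(p) contributes 3
|[w]| = 15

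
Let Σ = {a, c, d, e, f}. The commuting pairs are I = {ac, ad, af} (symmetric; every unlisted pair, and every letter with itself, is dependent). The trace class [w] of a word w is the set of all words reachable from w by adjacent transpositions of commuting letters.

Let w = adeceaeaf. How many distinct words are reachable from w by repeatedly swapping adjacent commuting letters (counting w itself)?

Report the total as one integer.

piece 0:a — minimal
piece 1:d — minimal
piece 2:e rests on {0:a, 1:d}
piece 3:c rests on {2:e}
piece 4:e rests on {3:c}
piece 5:a rests on {4:e}
piece 6:e rests on {5:a}
piece 7:a rests on {6:e}
piece 8:f rests on {6:e}
minimal pieces: {0:a, 1:d}
ways to finish when only these pieces remain (= sum over removing one remaining piece with nothing left below it):
  1 left: {7}→1  {8}→1
  2 left: {7,8}→2
  3 left: {6,7,8}→2
  4 left: {5,6,7,8}→2
  5 left: {4,5,6,7,8}→2
  6 left: {3,4,5,6,7,8}→2
  7 left: {2,3,4,5,6,7,8}→2
  placing 0:a first → 2 extensions
  placing 1:d first → 2 extensions
total linear extensions = 4

4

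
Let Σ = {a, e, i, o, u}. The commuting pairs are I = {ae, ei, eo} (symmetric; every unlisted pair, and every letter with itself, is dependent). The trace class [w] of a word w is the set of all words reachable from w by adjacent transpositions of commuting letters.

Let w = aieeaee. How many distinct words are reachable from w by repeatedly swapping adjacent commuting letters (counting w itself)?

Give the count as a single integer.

35

#0=a has no predecessor
#1=i depends on [0:a]
#2=e has no predecessor
#3=e depends on [2:e]
#4=a depends on [1:i]
#5=e depends on [3:e]
#6=e depends on [5:e]
sources: [0:a, 2:e]
N(rest) = Σ N(rest − s) over sources s of rest; N(one piece) = 1:
  size 1 → [4]=1  [6]=1
  size 2 → [1,4]=1  [4,6]=2  [5,6]=1
  size 3 → [0,1,4]=1  [1,4,6]=3  [3,5,6]=1  [4,5,6]=3
  size 4 → [0,1,4,6]=4  [1,4,5,6]=6  [2,3,5,6]=1  [3,4,5,6]=4
  size 5 → [0,1,4,5,6]=10  [1,3,4,5,6]=10  [2,3,4,5,6]=5
  first=0(a) contributes 15
  first=2(e) contributes 20
|[w]| = 35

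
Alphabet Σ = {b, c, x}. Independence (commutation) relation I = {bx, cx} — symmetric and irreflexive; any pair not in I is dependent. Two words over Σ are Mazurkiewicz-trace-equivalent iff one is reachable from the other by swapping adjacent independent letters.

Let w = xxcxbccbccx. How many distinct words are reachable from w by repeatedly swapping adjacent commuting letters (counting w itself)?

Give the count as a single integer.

330

piece 0:x — minimal
piece 1:x rests on {0:x}
piece 2:c — minimal
piece 3:x rests on {1:x}
piece 4:b rests on {2:c}
piece 5:c rests on {4:b}
piece 6:c rests on {5:c}
piece 7:b rests on {6:c}
piece 8:c rests on {7:b}
piece 9:c rests on {8:c}
piece 10:x rests on {3:x}
minimal pieces: {0:x, 2:c}
ways to finish when only these pieces remain (= sum over removing one remaining piece with nothing left below it):
  1 left: {9}→1  {10}→1
  2 left: {3,10}→1  {8,9}→1  {9,10}→2
  3 left: {1,3,10}→1  {3,9,10}→3  {7,8,9}→1  {8,9,10}→3
  4 left: {0,1,3,10}→1  {1,3,9,10}→4  {3,8,9,10}→6  {6,7,8,9}→1  {7,8,9,10}→4
  5 left: {0,1,3,9,10}→5  {1,3,8,9,10}→10  {3,7,8,9,10}→10  {5,6,7,8,9}→1  {6,7,8,9,10}→5
  6 left: {0,1,3,8,9,10}→15  {1,3,7,8,9,10}→20  {3,6,7,8,9,10}→15  {4,5,6,7,8,9}→1  {5,6,7,8,9,10}→6
  7 left: {0,1,3,7,8,9,10}→35  {1,3,6,7,8,9,10}→35  {2,4,5,6,7,8,9}→1  {3,5,6,7,8,9,10}→21  {4,5,6,7,8,9,10}→7
  8 left: {0,1,3,6,7,8,9,10}→70  {1,3,5,6,7,8,9,10}→56  {2,4,5,6,7,8,9,10}→8  {3,4,5,6,7,8,9,10}→28
  9 left: {0,1,3,5,6,7,8,9,10}→126  {1,3,4,5,6,7,8,9,10}→84  {2,3,4,5,6,7,8,9,10}→36
  placing 0:x first → 120 extensions
  placing 2:c first → 210 extensions
total linear extensions = 330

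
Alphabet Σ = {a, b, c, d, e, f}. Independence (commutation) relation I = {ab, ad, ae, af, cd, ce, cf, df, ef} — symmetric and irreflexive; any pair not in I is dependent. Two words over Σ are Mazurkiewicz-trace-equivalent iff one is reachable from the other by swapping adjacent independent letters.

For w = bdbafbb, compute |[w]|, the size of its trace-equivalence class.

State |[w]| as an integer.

7

drop 0:b onto floor
drop 1:d onto {0:b}
drop 2:b onto {1:d}
drop 3:a onto floor
drop 4:f onto {2:b}
drop 5:b onto {4:f}
drop 6:b onto {5:b}
ground layer = {0:b, 3:a}
drop-orders for the pieces not yet dropped (sum over which currently-grounded one goes next):
  1 to go: {3} 1  {6} 1
  2 to go: {3,6} 2  {5,6} 1
  3 to go: {3,5,6} 3  {4,5,6} 1
  4 to go: {2,4,5,6} 1  {3,4,5,6} 4
  5 to go: {1,2,4,5,6} 1  {2,3,4,5,6} 5
  if 0:b drops first: 6 orders
  if 3:a drops first: 1 orders
heap linearizations: 7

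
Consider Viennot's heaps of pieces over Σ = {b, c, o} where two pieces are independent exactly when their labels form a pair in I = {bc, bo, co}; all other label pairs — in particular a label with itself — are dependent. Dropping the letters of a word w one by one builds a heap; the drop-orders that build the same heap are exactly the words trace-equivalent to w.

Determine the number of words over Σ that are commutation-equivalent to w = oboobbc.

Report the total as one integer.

drop 0:o onto floor
drop 1:b onto floor
drop 2:o onto {0:o}
drop 3:o onto {2:o}
drop 4:b onto {1:b}
drop 5:b onto {4:b}
drop 6:c onto floor
ground layer = {0:o, 1:b, 6:c}
drop-orders for the pieces not yet dropped (sum over which currently-grounded one goes next):
  1 to go: {3} 1  {5} 1  {6} 1
  2 to go: {2,3} 1  {3,5} 2  {3,6} 2  {4,5} 1  {5,6} 2
  3 to go: {0,2,3} 1  {1,4,5} 1  {2,3,5} 3  {2,3,6} 3  {3,4,5} 3  {3,5,6} 6  {4,5,6} 3
  4 to go: {0,2,3,5} 4  {0,2,3,6} 4  {1,3,4,5} 4  {1,4,5,6} 4  {2,3,4,5} 6  {2,3,5,6} 12  {3,4,5,6} 12
  5 to go: {0,2,3,4,5} 10  {0,2,3,5,6} 20  {1,2,3,4,5} 10  {1,3,4,5,6} 20  {2,3,4,5,6} 30
  if 0:o drops first: 60 orders
  if 1:b drops first: 60 orders
  if 6:c drops first: 20 orders
heap linearizations: 140

140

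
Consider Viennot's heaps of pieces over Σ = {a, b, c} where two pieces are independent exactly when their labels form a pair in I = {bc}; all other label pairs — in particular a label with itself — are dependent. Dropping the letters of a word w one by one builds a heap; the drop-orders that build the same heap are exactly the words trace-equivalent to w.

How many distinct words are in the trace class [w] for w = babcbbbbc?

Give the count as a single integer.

21

#0=b has no predecessor
#1=a depends on [0:b]
#2=b depends on [1:a]
#3=c depends on [1:a]
#4=b depends on [2:b]
#5=b depends on [4:b]
#6=b depends on [5:b]
#7=b depends on [6:b]
#8=c depends on [3:c]
sources: [0:b]
N(rest) = Σ N(rest − s) over sources s of rest; N(one piece) = 1:
  size 1 → [7]=1  [8]=1
  size 2 → [3,8]=1  [6,7]=1  [7,8]=2
  size 3 → [3,7,8]=3  [5,6,7]=1  [6,7,8]=3
  size 4 → [3,6,7,8]=6  [4,5,6,7]=1  [5,6,7,8]=4
  size 5 → [2,4,5,6,7]=1  [3,5,6,7,8]=10  [4,5,6,7,8]=5
  size 6 → [2,4,5,6,7,8]=6  [3,4,5,6,7,8]=15
  size 7 → [2,3,4,5,6,7,8]=21
  first=0(b) contributes 21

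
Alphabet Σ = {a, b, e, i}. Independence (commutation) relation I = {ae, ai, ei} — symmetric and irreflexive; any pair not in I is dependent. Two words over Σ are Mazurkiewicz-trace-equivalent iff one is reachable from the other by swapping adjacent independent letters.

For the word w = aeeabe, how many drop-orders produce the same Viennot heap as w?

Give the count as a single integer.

6

drop 0:a onto floor
drop 1:e onto floor
drop 2:e onto {1:e}
drop 3:a onto {0:a}
drop 4:b onto {2:e, 3:a}
drop 5:e onto {4:b}
ground layer = {0:a, 1:e}
drop-orders for the pieces not yet dropped (sum over which currently-grounded one goes next):
  1 to go: {5} 1
  2 to go: {4,5} 1
  3 to go: {2,4,5} 1  {3,4,5} 1
  4 to go: {0,3,4,5} 1  {1,2,4,5} 1  {2,3,4,5} 2
  if 0:a drops first: 3 orders
  if 1:e drops first: 3 orders
heap linearizations: 6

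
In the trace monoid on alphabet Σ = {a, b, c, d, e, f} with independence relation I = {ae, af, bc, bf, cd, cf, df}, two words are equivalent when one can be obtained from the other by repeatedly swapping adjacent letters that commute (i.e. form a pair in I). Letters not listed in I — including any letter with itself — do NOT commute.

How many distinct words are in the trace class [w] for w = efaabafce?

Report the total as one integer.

46

drop 0:e onto floor
drop 1:f onto {0:e}
drop 2:a onto floor
drop 3:a onto {2:a}
drop 4:b onto {0:e, 3:a}
drop 5:a onto {4:b}
drop 6:f onto {1:f}
drop 7:c onto {5:a}
drop 8:e onto {6:f, 7:c}
ground layer = {0:e, 2:a}
drop-orders for the pieces not yet dropped (sum over which currently-grounded one goes next):
  1 to go: {8} 1
  2 to go: {6,8} 1  {7,8} 1
  3 to go: {1,6,8} 1  {5,7,8} 1  {6,7,8} 2
  4 to go: {1,6,7,8} 3  {4,5,7,8} 1  {5,6,7,8} 3
  5 to go: {1,5,6,7,8} 6  {3,4,5,7,8} 1  {4,5,6,7,8} 4
  6 to go: {1,4,5,6,7,8} 10  {2,3,4,5,7,8} 1  {3,4,5,6,7,8} 5
  7 to go: {0,1,4,5,6,7,8} 10  {1,3,4,5,6,7,8} 15  {2,3,4,5,6,7,8} 6
  if 0:e drops first: 21 orders
  if 2:a drops first: 25 orders
heap linearizations: 46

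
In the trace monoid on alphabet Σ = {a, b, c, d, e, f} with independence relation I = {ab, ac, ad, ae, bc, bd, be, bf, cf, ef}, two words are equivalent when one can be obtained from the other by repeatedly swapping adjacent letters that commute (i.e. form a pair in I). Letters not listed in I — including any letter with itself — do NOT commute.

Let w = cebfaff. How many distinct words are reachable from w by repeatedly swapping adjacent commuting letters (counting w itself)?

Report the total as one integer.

105

0(c) covers ∅
1(e) covers 0:c
2(b) covers ∅
3(f) covers ∅
4(a) covers 3:f
5(f) covers 4:a
6(f) covers 5:f
floor of heap: 0:c, 2:b, 3:f
completions by unplaced set U, small U first (add the entries for U minus each lowest piece of U):
  |U|=1: {1}:1  {2}:1  {6}:1
  |U|=2: {0,1}:1  {1,2}:2  {1,6}:2  {2,6}:2  {5,6}:1
  |U|=3: {0,1,2}:3  {0,1,6}:3  {1,2,6}:6  {1,5,6}:3  {2,5,6}:3  {4,5,6}:1
  |U|=4: {0,1,2,6}:12  {0,1,5,6}:6  {1,2,5,6}:12  {1,4,5,6}:4  {2,4,5,6}:4  {3,4,5,6}:1
  |U|=5: {0,1,2,5,6}:30  {0,1,4,5,6}:10  {1,2,4,5,6}:20  {1,3,4,5,6}:5  {2,3,4,5,6}:5
  start at 0(c): 30
  start at 2(b): 15
  start at 3(f): 60
sum over floor = 105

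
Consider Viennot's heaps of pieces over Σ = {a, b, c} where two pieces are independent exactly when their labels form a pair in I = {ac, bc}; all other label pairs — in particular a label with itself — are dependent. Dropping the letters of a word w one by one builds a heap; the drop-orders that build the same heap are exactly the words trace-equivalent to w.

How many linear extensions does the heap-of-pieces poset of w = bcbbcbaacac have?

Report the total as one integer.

330

#0=b has no predecessor
#1=c has no predecessor
#2=b depends on [0:b]
#3=b depends on [2:b]
#4=c depends on [1:c]
#5=b depends on [3:b]
#6=a depends on [5:b]
#7=a depends on [6:a]
#8=c depends on [4:c]
#9=a depends on [7:a]
#10=c depends on [8:c]
sources: [0:b, 1:c]
N(rest) = Σ N(rest − s) over sources s of rest; N(one piece) = 1:
  size 1 → [9]=1  [10]=1
  size 2 → [7,9]=1  [8,10]=1  [9,10]=2
  size 3 → [4,8,10]=1  [6,7,9]=1  [7,9,10]=3  [8,9,10]=3
  size 4 → [1,4,8,10]=1  [4,8,9,10]=4  [5,6,7,9]=1  [6,7,9,10]=4  [7,8,9,10]=6
  size 5 → [1,4,8,9,10]=5  [3,5,6,7,9]=1  [4,7,8,9,10]=10  [5,6,7,9,10]=5  [6,7,8,9,10]=10
  size 6 → [1,4,7,8,9,10]=15  [2,3,5,6,7,9]=1  [3,5,6,7,9,10]=6  [4,6,7,8,9,10]=20  [5,6,7,8,9,10]=15
  size 7 → [0,2,3,5,6,7,9]=1  [1,4,6,7,8,9,10]=35  [2,3,5,6,7,9,10]=7  [3,5,6,7,8,9,10]=21  [4,5,6,7,8,9,10]=35
  size 8 → [0,2,3,5,6,7,9,10]=8  [1,4,5,6,7,8,9,10]=70  [2,3,5,6,7,8,9,10]=28  [3,4,5,6,7,8,9,10]=56
  size 9 → [0,2,3,5,6,7,8,9,10]=36  [1,3,4,5,6,7,8,9,10]=126  [2,3,4,5,6,7,8,9,10]=84
  first=0(b) contributes 210
  first=1(c) contributes 120
|[w]| = 330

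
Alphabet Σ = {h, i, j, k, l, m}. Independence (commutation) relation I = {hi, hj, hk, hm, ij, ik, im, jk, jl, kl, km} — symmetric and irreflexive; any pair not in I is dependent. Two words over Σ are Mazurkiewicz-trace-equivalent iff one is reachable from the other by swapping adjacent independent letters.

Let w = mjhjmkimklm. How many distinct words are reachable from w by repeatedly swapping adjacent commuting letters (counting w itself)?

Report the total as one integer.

2310

piece 0:m — minimal
piece 1:j rests on {0:m}
piece 2:h — minimal
piece 3:j rests on {1:j}
piece 4:m rests on {3:j}
piece 5:k — minimal
piece 6:i — minimal
piece 7:m rests on {4:m}
piece 8:k rests on {5:k}
piece 9:l rests on {2:h, 6:i, 7:m}
piece 10:m rests on {9:l}
minimal pieces: {0:m, 2:h, 5:k, 6:i}
ways to finish when only these pieces remain (= sum over removing one remaining piece with nothing left below it):
  1 left: {8}→1  {10}→1
  2 left: {5,8}→1  {8,10}→2  {9,10}→1
  3 left: {2,9,10}→1  {5,8,10}→3  {6,9,10}→1  {7,9,10}→1  {8,9,10}→3
  4 left: {2,6,9,10}→2  {2,7,9,10}→2  {2,8,9,10}→4  {4,7,9,10}→1  {5,8,9,10}→6  {6,7,9,10}→2  {6,8,9,10}→4  {7,8,9,10}→4
  5 left: {2,4,7,9,10}→3  {2,5,8,9,10}→10  {2,6,7,9,10}→6  {2,6,8,9,10}→10  {2,7,8,9,10}→10  {3,4,7,9,10}→1  {4,6,7,9,10}→3  {4,7,8,9,10}→5  {5,6,8,9,10}→10  {5,7,8,9,10}→10  {6,7,8,9,10}→10
  6 left: {1,3,4,7,9,10}→1  {2,3,4,7,9,10}→4  {2,4,6,7,9,10}→12  {2,4,7,8,9,10}→18  {2,5,6,8,9,10}→30  {2,5,7,8,9,10}→30  {2,6,7,8,9,10}→36  {3,4,6,7,9,10}→4  {3,4,7,8,9,10}→6  {4,5,7,8,9,10}→15  {4,6,7,8,9,10}→18  {5,6,7,8,9,10}→30
  7 left: {0,1,3,4,7,9,10}→1  {1,2,3,4,7,9,10}→5  {1,3,4,6,7,9,10}→5  {1,3,4,7,8,9,10}→7  {2,3,4,6,7,9,10}→20  {2,3,4,7,8,9,10}→28  {2,4,5,7,8,9,10}→63  {2,4,6,7,8,9,10}→84  {2,5,6,7,8,9,10}→126  {3,4,5,7,8,9,10}→21  {3,4,6,7,8,9,10}→28  {4,5,6,7,8,9,10}→63
  8 left: {0,1,2,3,4,7,9,10}→6  {0,1,3,4,6,7,9,10}→6  {0,1,3,4,7,8,9,10}→8  {1,2,3,4,6,7,9,10}→30  {1,2,3,4,7,8,9,10}→40  {1,3,4,5,7,8,9,10}→28  {1,3,4,6,7,8,9,10}→40  {2,3,4,5,7,8,9,10}→112  {2,3,4,6,7,8,9,10}→160  {2,4,5,6,7,8,9,10}→336  {3,4,5,6,7,8,9,10}→112
  9 left: {0,1,2,3,4,6,7,9,10}→42  {0,1,2,3,4,7,8,9,10}→54  {0,1,3,4,5,7,8,9,10}→36  {0,1,3,4,6,7,8,9,10}→54  {1,2,3,4,5,7,8,9,10}→180  {1,2,3,4,6,7,8,9,10}→270  {1,3,4,5,6,7,8,9,10}→180  {2,3,4,5,6,7,8,9,10}→720
  placing 0:m first → 1350 extensions
  placing 2:h first → 270 extensions
  placing 5:k first → 420 extensions
  placing 6:i first → 270 extensions
total linear extensions = 2310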